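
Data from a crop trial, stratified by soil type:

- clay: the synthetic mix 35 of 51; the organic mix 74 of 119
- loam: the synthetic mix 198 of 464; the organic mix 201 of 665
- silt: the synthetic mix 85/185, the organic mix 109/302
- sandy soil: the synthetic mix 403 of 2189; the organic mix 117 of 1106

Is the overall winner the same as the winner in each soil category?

Yes

Clay: the synthetic mix 35/51 = 68.6%, the organic mix 74/119 = 62.2% → the synthetic mix
Loam: the synthetic mix 198/464 = 42.7%, the organic mix 201/665 = 30.2% → the synthetic mix
Silt: the synthetic mix 85/185 = 45.9%, the organic mix 109/302 = 36.1% → the synthetic mix
Sandy soil: the synthetic mix 403/2189 = 18.4%, the organic mix 117/1106 = 10.6% → the synthetic mix
Overall: the synthetic mix 721/2889 = 25.0%, the organic mix 501/2192 = 22.9% → the synthetic mix
The synthetic mix wins overall and in every soil group — no reversal.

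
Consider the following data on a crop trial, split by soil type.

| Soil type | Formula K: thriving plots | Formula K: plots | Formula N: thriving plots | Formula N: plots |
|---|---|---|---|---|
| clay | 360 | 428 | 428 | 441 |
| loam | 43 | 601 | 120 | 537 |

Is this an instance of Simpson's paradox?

No

Clay: Formula K 360/428 = 84.1%, Formula N 428/441 = 97.1% → Formula N
Loam: Formula K 43/601 = 7.2%, Formula N 120/537 = 22.3% → Formula N
Overall: Formula K 403/1029 = 39.2%, Formula N 548/978 = 56.0% → Formula N
Formula N wins overall and in every soil group — no reversal.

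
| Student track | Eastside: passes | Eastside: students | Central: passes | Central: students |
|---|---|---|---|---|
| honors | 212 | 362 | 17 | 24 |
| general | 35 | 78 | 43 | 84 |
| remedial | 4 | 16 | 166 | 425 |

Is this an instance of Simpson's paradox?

Honors: Eastside 212/362 = 58.6%, Central 17/24 = 70.8% → Central
General: Eastside 35/78 = 44.9%, Central 43/84 = 51.2% → Central
Remedial: Eastside 4/16 = 25.0%, Central 166/425 = 39.1% → Central
Overall: Eastside 251/456 = 55.0%, Central 226/533 = 42.4% → Eastside
Central wins each student group but Eastside wins overall — the comparison reverses. Central's students skew toward remedial, which has a lower base rate.

Yes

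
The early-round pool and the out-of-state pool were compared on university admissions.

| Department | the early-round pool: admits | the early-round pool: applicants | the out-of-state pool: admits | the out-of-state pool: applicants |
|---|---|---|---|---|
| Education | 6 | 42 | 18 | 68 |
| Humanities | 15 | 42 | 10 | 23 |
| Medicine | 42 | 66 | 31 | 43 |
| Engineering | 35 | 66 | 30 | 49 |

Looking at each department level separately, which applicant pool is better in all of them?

Education: the early-round pool 6/42 = 14.3%, the out-of-state pool 18/68 = 26.5% → the out-of-state pool
Humanities: the early-round pool 15/42 = 35.7%, the out-of-state pool 10/23 = 43.5% → the out-of-state pool
Medicine: the early-round pool 42/66 = 63.6%, the out-of-state pool 31/43 = 72.1% → the out-of-state pool
Engineering: the early-round pool 35/66 = 53.0%, the out-of-state pool 30/49 = 61.2% → the out-of-state pool
The out-of-state pool has the higher rate in all 4 groups.

the out-of-state pool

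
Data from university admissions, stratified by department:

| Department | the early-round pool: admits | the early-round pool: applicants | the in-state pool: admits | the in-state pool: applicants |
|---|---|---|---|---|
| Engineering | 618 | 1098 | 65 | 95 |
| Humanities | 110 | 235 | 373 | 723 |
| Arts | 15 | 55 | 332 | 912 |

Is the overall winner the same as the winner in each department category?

Engineering: the early-round pool 618/1098 = 56.3%, the in-state pool 65/95 = 68.4% → the in-state pool
Humanities: the early-round pool 110/235 = 46.8%, the in-state pool 373/723 = 51.6% → the in-state pool
Arts: the early-round pool 15/55 = 27.3%, the in-state pool 332/912 = 36.4% → the in-state pool
Overall: the early-round pool 743/1388 = 53.5%, the in-state pool 770/1730 = 44.5% → the early-round pool
The in-state pool wins each department group but the early-round pool wins overall — the comparison reverses. The in-state pool's applicants skew toward Arts, which has a lower base rate.

No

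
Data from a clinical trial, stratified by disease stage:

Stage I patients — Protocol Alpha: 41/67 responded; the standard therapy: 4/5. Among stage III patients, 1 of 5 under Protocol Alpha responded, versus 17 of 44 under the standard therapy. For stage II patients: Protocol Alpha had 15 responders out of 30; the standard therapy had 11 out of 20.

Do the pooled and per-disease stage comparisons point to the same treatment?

Stage I: Protocol Alpha 41/67 = 61.2%, the standard therapy 4/5 = 80.0% → the standard therapy
Stage III: Protocol Alpha 1/5 = 20.0%, the standard therapy 17/44 = 38.6% → the standard therapy
Stage II: Protocol Alpha 15/30 = 50.0%, the standard therapy 11/20 = 55.0% → the standard therapy
Overall: Protocol Alpha 57/102 = 55.9%, the standard therapy 32/69 = 46.4% → Protocol Alpha
The standard therapy wins each disease group but Protocol Alpha wins overall — the comparison reverses. The standard therapy's patients skew toward stage III, which has a lower base rate.

No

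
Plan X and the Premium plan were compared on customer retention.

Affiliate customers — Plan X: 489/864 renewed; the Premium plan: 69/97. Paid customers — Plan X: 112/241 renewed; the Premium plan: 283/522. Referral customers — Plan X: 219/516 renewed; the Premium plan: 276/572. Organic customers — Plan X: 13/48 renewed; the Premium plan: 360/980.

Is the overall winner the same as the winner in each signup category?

Affiliate: Plan X 489/864 = 56.6%, the Premium plan 69/97 = 71.1% → the Premium plan
Paid: Plan X 112/241 = 46.5%, the Premium plan 283/522 = 54.2% → the Premium plan
Referral: Plan X 219/516 = 42.4%, the Premium plan 276/572 = 48.3% → the Premium plan
Organic: Plan X 13/48 = 27.1%, the Premium plan 360/980 = 36.7% → the Premium plan
Overall: Plan X 833/1669 = 49.9%, the Premium plan 988/2171 = 45.5% → Plan X
The Premium plan wins each signup group but Plan X wins overall — the comparison reverses. The Premium plan's customers skew toward organic, which has a lower base rate.

No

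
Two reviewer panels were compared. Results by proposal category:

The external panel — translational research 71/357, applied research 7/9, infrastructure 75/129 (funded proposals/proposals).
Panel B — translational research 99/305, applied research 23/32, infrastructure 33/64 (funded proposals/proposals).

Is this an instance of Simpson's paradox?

No

Translational research: the external panel 71/357 = 19.9%, Panel B 99/305 = 32.5% → Panel B
Applied research: the external panel 7/9 = 77.8%, Panel B 23/32 = 71.9% → the external panel
Infrastructure: the external panel 75/129 = 58.1%, Panel B 33/64 = 51.6% → the external panel
Overall: the external panel 153/495 = 30.9%, Panel B 155/401 = 38.7% → Panel B
Neither sweeps: the external panel wins 2 of 3 groups, Panel B wins 1. Panel B wins overall but not every group — no Simpson reversal.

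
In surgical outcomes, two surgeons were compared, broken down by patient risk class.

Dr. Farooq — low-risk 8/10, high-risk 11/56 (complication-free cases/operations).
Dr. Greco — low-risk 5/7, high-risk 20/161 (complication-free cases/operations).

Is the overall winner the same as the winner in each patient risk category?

Low-risk: Dr. Farooq 8/10 = 80.0%, Dr. Greco 5/7 = 71.4% → Dr. Farooq
High-risk: Dr. Farooq 11/56 = 19.6%, Dr. Greco 20/161 = 12.4% → Dr. Farooq
Overall: Dr. Farooq 19/66 = 28.8%, Dr. Greco 25/168 = 14.9% → Dr. Farooq
Dr. Farooq wins overall and in every patient risk group — no reversal.

Yes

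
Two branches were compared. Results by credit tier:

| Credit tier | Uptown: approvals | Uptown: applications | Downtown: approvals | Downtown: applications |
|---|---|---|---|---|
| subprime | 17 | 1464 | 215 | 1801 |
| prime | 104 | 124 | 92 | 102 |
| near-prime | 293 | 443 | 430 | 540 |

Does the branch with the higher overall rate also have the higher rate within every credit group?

Yes

Subprime: Uptown 17/1464 = 1.2%, Downtown 215/1801 = 11.9% → Downtown
Prime: Uptown 104/124 = 83.9%, Downtown 92/102 = 90.2% → Downtown
Near-prime: Uptown 293/443 = 66.1%, Downtown 430/540 = 79.6% → Downtown
Overall: Uptown 414/2031 = 20.4%, Downtown 737/2443 = 30.2% → Downtown
Downtown wins overall and in every credit group — no reversal.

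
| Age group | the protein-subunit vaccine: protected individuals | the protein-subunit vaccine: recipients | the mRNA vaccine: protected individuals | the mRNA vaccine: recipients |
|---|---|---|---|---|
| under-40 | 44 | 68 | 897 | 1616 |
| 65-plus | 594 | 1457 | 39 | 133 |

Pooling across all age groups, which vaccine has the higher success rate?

the mRNA vaccine

Under-40: the protein-subunit vaccine 44/68 = 64.7%, the mRNA vaccine 897/1616 = 55.5% → the protein-subunit vaccine
65-plus: the protein-subunit vaccine 594/1457 = 40.8%, the mRNA vaccine 39/133 = 29.3% → the protein-subunit vaccine
Overall: the protein-subunit vaccine 638/1525 = 41.8%, the mRNA vaccine 936/1749 = 53.5% → the mRNA vaccine
(The protein-subunit vaccine wins every age group but the mRNA vaccine wins overall — the protein-subunit vaccine's recipients skew toward the low-rate 65-plus group.)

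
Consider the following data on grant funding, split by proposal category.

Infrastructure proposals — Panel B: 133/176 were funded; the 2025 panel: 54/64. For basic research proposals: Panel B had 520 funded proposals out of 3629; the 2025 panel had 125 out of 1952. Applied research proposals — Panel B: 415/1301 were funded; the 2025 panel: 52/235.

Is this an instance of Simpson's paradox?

No

Infrastructure: Panel B 133/176 = 75.6%, the 2025 panel 54/64 = 84.4% → the 2025 panel
Basic research: Panel B 520/3629 = 14.3%, the 2025 panel 125/1952 = 6.4% → Panel B
Applied research: Panel B 415/1301 = 31.9%, the 2025 panel 52/235 = 22.1% → Panel B
Overall: Panel B 1068/5106 = 20.9%, the 2025 panel 231/2251 = 10.3% → Panel B
Neither sweeps: Panel B wins 2 of 3 groups, the 2025 panel wins 1. Panel B wins overall but not every group — no Simpson reversal.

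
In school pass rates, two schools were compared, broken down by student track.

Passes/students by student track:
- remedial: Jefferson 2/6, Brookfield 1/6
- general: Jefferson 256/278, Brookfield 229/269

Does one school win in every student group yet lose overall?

No

Remedial: Jefferson 2/6 = 33.3%, Brookfield 1/6 = 16.7% → Jefferson
General: Jefferson 256/278 = 92.1%, Brookfield 229/269 = 85.1% → Jefferson
Overall: Jefferson 258/284 = 90.8%, Brookfield 230/275 = 83.6% → Jefferson
Jefferson wins overall and in every student group — no reversal.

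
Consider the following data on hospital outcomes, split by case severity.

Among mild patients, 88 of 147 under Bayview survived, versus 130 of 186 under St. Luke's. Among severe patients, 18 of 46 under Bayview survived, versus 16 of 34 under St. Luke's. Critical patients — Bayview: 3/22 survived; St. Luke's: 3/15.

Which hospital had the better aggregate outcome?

Mild: Bayview 88/147 = 59.9%, St. Luke's 130/186 = 69.9% → St. Luke's
Severe: Bayview 18/46 = 39.1%, St. Luke's 16/34 = 47.1% → St. Luke's
Critical: Bayview 3/22 = 13.6%, St. Luke's 3/15 = 20.0% → St. Luke's
Overall: Bayview 109/215 = 50.7%, St. Luke's 149/235 = 63.4% → St. Luke's

St. Luke's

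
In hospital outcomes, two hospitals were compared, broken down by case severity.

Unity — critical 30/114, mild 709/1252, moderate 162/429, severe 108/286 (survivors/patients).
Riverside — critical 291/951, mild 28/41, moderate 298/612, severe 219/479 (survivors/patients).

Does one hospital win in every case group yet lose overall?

Critical: Unity 30/114 = 26.3%, Riverside 291/951 = 30.6% → Riverside
Mild: Unity 709/1252 = 56.6%, Riverside 28/41 = 68.3% → Riverside
Moderate: Unity 162/429 = 37.8%, Riverside 298/612 = 48.7% → Riverside
Severe: Unity 108/286 = 37.8%, Riverside 219/479 = 45.7% → Riverside
Overall: Unity 1009/2081 = 48.5%, Riverside 836/2083 = 40.1% → Unity
Riverside wins each case group but Unity wins overall — the comparison reverses. Riverside's patients skew toward critical, which has a lower base rate.

Yes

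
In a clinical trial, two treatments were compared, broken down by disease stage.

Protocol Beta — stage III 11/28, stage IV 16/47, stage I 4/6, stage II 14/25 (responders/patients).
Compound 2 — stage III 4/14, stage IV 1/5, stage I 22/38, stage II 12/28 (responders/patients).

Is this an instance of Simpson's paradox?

Stage III: Protocol Beta 11/28 = 39.3%, Compound 2 4/14 = 28.6% → Protocol Beta
Stage IV: Protocol Beta 16/47 = 34.0%, Compound 2 1/5 = 20.0% → Protocol Beta
Stage I: Protocol Beta 4/6 = 66.7%, Compound 2 22/38 = 57.9% → Protocol Beta
Stage II: Protocol Beta 14/25 = 56.0%, Compound 2 12/28 = 42.9% → Protocol Beta
Overall: Protocol Beta 45/106 = 42.5%, Compound 2 39/85 = 45.9% → Compound 2
Protocol Beta wins each disease group but Compound 2 wins overall — the comparison reverses. Protocol Beta's patients skew toward stage IV, which has a lower base rate.

Yes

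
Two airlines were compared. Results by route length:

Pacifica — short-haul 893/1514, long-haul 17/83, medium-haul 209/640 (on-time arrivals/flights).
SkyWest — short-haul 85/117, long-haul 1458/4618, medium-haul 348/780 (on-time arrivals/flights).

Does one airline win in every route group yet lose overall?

Short-haul: Pacifica 893/1514 = 59.0%, SkyWest 85/117 = 72.6% → SkyWest
Long-haul: Pacifica 17/83 = 20.5%, SkyWest 1458/4618 = 31.6% → SkyWest
Medium-haul: Pacifica 209/640 = 32.7%, SkyWest 348/780 = 44.6% → SkyWest
Overall: Pacifica 1119/2237 = 50.0%, SkyWest 1891/5515 = 34.3% → Pacifica
SkyWest wins each route group but Pacifica wins overall — the comparison reverses. SkyWest's flights skew toward long-haul, which has a lower base rate.

Yes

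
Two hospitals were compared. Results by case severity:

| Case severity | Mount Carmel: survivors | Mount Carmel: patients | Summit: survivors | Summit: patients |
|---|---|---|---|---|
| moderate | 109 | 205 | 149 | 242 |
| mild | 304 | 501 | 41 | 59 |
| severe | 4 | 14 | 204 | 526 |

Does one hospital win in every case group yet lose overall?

Moderate: Mount Carmel 109/205 = 53.2%, Summit 149/242 = 61.6% → Summit
Mild: Mount Carmel 304/501 = 60.7%, Summit 41/59 = 69.5% → Summit
Severe: Mount Carmel 4/14 = 28.6%, Summit 204/526 = 38.8% → Summit
Overall: Mount Carmel 417/720 = 57.9%, Summit 394/827 = 47.6% → Mount Carmel
Summit wins each case group but Mount Carmel wins overall — the comparison reverses. Summit's patients skew toward severe, which has a lower base rate.

Yes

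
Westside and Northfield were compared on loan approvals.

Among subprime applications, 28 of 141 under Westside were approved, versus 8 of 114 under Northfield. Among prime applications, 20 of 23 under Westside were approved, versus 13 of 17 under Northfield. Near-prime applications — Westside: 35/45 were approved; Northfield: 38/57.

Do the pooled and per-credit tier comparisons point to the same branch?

Yes

Subprime: Westside 28/141 = 19.9%, Northfield 8/114 = 7.0% → Westside
Prime: Westside 20/23 = 87.0%, Northfield 13/17 = 76.5% → Westside
Near-prime: Westside 35/45 = 77.8%, Northfield 38/57 = 66.7% → Westside
Overall: Westside 83/209 = 39.7%, Northfield 59/188 = 31.4% → Westside
Westside wins overall and in every credit group — no reversal.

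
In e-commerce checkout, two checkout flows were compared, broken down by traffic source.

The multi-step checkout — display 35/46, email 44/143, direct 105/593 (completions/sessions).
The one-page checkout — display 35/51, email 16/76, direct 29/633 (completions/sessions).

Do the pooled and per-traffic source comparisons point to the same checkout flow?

Yes

Display: the multi-step checkout 35/46 = 76.1%, the one-page checkout 35/51 = 68.6% → the multi-step checkout
Email: the multi-step checkout 44/143 = 30.8%, the one-page checkout 16/76 = 21.1% → the multi-step checkout
Direct: the multi-step checkout 105/593 = 17.7%, the one-page checkout 29/633 = 4.6% → the multi-step checkout
Overall: the multi-step checkout 184/782 = 23.5%, the one-page checkout 80/760 = 10.5% → the multi-step checkout
The multi-step checkout wins overall and in every traffic group — no reversal.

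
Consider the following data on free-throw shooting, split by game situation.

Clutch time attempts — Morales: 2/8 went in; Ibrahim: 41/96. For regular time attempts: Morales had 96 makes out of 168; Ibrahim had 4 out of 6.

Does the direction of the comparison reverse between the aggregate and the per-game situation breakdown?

Yes

Clutch time: Morales 2/8 = 25.0%, Ibrahim 41/96 = 42.7% → Ibrahim
Regular time: Morales 96/168 = 57.1%, Ibrahim 4/6 = 66.7% → Ibrahim
Overall: Morales 98/176 = 55.7%, Ibrahim 45/102 = 44.1% → Morales
Ibrahim wins each game group but Morales wins overall — the comparison reverses. Ibrahim's attempts skew toward clutch time, which has a lower base rate.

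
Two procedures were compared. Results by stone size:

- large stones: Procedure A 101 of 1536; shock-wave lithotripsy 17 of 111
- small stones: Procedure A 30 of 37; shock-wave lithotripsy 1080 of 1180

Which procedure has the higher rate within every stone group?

shock-wave lithotripsy

Large stones: Procedure A 101/1536 = 6.6%, shock-wave lithotripsy 17/111 = 15.3% → shock-wave lithotripsy
Small stones: Procedure A 30/37 = 81.1%, shock-wave lithotripsy 1080/1180 = 91.5% → shock-wave lithotripsy
Shock-wave lithotripsy has the higher rate in both groups.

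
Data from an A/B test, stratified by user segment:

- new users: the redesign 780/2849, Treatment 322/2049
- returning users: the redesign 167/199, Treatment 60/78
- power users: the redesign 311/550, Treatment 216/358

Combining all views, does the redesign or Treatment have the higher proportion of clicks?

New users: the redesign 780/2849 = 27.4%, Treatment 322/2049 = 15.7% → the redesign
Returning users: the redesign 167/199 = 83.9%, Treatment 60/78 = 76.9% → the redesign
Power users: the redesign 311/550 = 56.5%, Treatment 216/358 = 60.3% → Treatment
Overall: the redesign 1258/3598 = 35.0%, Treatment 598/2485 = 24.1% → the redesign
(Neither sweeps every user group, but the redesign has the higher pooled rate.)

the redesign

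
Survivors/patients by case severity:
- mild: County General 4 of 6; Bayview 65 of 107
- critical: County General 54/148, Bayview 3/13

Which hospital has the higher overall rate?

Mild: County General 4/6 = 66.7%, Bayview 65/107 = 60.7% → County General
Critical: County General 54/148 = 36.5%, Bayview 3/13 = 23.1% → County General
Overall: County General 58/154 = 37.7%, Bayview 68/120 = 56.7% → Bayview
(County General wins every case group but Bayview wins overall — County General's patients skew toward the low-rate critical group.)

Bayview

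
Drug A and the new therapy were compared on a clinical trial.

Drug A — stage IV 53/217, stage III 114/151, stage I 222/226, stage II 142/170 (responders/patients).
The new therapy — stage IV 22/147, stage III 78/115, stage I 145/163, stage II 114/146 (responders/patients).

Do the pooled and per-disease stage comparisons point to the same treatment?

Yes

Stage IV: Drug A 53/217 = 24.4%, the new therapy 22/147 = 15.0% → Drug A
Stage III: Drug A 114/151 = 75.5%, the new therapy 78/115 = 67.8% → Drug A
Stage I: Drug A 222/226 = 98.2%, the new therapy 145/163 = 89.0% → Drug A
Stage II: Drug A 142/170 = 83.5%, the new therapy 114/146 = 78.1% → Drug A
Overall: Drug A 531/764 = 69.5%, the new therapy 359/571 = 62.9% → Drug A
Drug A wins overall and in every disease group — no reversal.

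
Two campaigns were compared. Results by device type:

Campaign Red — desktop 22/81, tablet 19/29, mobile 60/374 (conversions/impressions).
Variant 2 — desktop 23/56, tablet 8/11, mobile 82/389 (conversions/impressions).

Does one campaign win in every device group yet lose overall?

No

Desktop: Campaign Red 22/81 = 27.2%, Variant 2 23/56 = 41.1% → Variant 2
Tablet: Campaign Red 19/29 = 65.5%, Variant 2 8/11 = 72.7% → Variant 2
Mobile: Campaign Red 60/374 = 16.0%, Variant 2 82/389 = 21.1% → Variant 2
Overall: Campaign Red 101/484 = 20.9%, Variant 2 113/456 = 24.8% → Variant 2
Variant 2 wins overall and in every device group — no reversal.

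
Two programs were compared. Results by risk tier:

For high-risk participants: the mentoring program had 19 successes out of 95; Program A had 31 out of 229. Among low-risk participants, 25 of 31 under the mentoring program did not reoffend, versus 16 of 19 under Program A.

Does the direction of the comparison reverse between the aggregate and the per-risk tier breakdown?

High-risk: the mentoring program 19/95 = 20.0%, Program A 31/229 = 13.5% → the mentoring program
Low-risk: the mentoring program 25/31 = 80.6%, Program A 16/19 = 84.2% → Program A
Overall: the mentoring program 44/126 = 34.9%, Program A 47/248 = 19.0% → the mentoring program
Neither sweeps: the mentoring program wins 1 of 2 groups, Program A wins 1. The mentoring program wins overall but not every group — no Simpson reversal.

No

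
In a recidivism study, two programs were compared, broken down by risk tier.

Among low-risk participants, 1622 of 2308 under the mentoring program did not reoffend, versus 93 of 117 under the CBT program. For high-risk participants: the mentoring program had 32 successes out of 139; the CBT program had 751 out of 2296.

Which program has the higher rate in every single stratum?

the CBT program

Low-risk: the mentoring program 1622/2308 = 70.3%, the CBT program 93/117 = 79.5% → the CBT program
High-risk: the mentoring program 32/139 = 23.0%, the CBT program 751/2296 = 32.7% → the CBT program
The CBT program has the higher rate in both groups.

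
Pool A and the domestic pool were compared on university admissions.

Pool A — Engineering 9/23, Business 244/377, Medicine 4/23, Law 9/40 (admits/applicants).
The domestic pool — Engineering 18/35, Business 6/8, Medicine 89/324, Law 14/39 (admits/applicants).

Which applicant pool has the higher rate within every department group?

Engineering: Pool A 9/23 = 39.1%, the domestic pool 18/35 = 51.4% → the domestic pool
Business: Pool A 244/377 = 64.7%, the domestic pool 6/8 = 75.0% → the domestic pool
Medicine: Pool A 4/23 = 17.4%, the domestic pool 89/324 = 27.5% → the domestic pool
Law: Pool A 9/40 = 22.5%, the domestic pool 14/39 = 35.9% → the domestic pool
The domestic pool has the higher rate in all 4 groups.

the domestic pool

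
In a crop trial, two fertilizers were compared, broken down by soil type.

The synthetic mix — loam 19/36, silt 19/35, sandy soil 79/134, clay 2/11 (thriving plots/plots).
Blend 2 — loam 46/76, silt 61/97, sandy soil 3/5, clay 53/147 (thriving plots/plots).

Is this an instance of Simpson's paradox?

Loam: the synthetic mix 19/36 = 52.8%, Blend 2 46/76 = 60.5% → Blend 2
Silt: the synthetic mix 19/35 = 54.3%, Blend 2 61/97 = 62.9% → Blend 2
Sandy soil: the synthetic mix 79/134 = 59.0%, Blend 2 3/5 = 60.0% → Blend 2
Clay: the synthetic mix 2/11 = 18.2%, Blend 2 53/147 = 36.1% → Blend 2
Overall: the synthetic mix 119/216 = 55.1%, Blend 2 163/325 = 50.2% → the synthetic mix
Blend 2 wins each soil group but the synthetic mix wins overall — the comparison reverses. Blend 2's plots skew toward clay, which has a lower base rate.

Yes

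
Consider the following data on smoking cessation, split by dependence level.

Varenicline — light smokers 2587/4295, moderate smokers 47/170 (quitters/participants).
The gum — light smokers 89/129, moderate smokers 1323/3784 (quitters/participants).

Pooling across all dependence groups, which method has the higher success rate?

Light smokers: varenicline 2587/4295 = 60.2%, the gum 89/129 = 69.0% → the gum
Moderate smokers: varenicline 47/170 = 27.6%, the gum 1323/3784 = 35.0% → the gum
Overall: varenicline 2634/4465 = 59.0%, the gum 1412/3913 = 36.1% → varenicline
(The gum wins every dependence group but varenicline wins overall — the gum's participants skew toward the low-rate moderate smokers group.)

varenicline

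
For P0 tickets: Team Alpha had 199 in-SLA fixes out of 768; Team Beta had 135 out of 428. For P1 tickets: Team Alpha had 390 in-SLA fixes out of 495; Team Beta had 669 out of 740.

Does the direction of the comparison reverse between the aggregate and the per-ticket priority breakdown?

No

P0: Team Alpha 199/768 = 25.9%, Team Beta 135/428 = 31.5% → Team Beta
P1: Team Alpha 390/495 = 78.8%, Team Beta 669/740 = 90.4% → Team Beta
Overall: Team Alpha 589/1263 = 46.6%, Team Beta 804/1168 = 68.8% → Team Beta
Team Beta wins overall and in every ticket group — no reversal.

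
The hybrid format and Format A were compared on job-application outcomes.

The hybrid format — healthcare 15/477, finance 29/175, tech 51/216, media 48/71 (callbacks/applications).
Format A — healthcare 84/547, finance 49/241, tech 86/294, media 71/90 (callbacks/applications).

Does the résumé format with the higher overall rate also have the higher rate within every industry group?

Yes

Healthcare: the hybrid format 15/477 = 3.1%, Format A 84/547 = 15.4% → Format A
Finance: the hybrid format 29/175 = 16.6%, Format A 49/241 = 20.3% → Format A
Tech: the hybrid format 51/216 = 23.6%, Format A 86/294 = 29.3% → Format A
Media: the hybrid format 48/71 = 67.6%, Format A 71/90 = 78.9% → Format A
Overall: the hybrid format 143/939 = 15.2%, Format A 290/1172 = 24.7% → Format A
Format A wins overall and in every industry group — no reversal.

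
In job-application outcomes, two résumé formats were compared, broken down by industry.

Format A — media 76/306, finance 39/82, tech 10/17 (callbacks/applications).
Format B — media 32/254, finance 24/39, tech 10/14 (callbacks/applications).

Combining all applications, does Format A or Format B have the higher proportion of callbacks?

Media: Format A 76/306 = 24.8%, Format B 32/254 = 12.6% → Format A
Finance: Format A 39/82 = 47.6%, Format B 24/39 = 61.5% → Format B
Tech: Format A 10/17 = 58.8%, Format B 10/14 = 71.4% → Format B
Overall: Format A 125/405 = 30.9%, Format B 66/307 = 21.5% → Format A
(Neither sweeps every industry group, but Format A has the higher pooled rate.)

Format A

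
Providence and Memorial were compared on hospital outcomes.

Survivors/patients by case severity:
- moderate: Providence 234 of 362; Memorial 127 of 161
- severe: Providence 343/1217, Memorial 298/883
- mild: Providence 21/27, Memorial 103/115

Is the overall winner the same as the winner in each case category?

Yes

Moderate: Providence 234/362 = 64.6%, Memorial 127/161 = 78.9% → Memorial
Severe: Providence 343/1217 = 28.2%, Memorial 298/883 = 33.7% → Memorial
Mild: Providence 21/27 = 77.8%, Memorial 103/115 = 89.6% → Memorial
Overall: Providence 598/1606 = 37.2%, Memorial 528/1159 = 45.6% → Memorial
Memorial wins overall and in every case group — no reversal.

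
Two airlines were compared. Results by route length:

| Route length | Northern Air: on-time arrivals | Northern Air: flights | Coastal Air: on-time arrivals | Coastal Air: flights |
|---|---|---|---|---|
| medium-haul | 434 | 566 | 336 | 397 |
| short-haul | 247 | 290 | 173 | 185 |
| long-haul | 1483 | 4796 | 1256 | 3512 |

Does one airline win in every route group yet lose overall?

Medium-haul: Northern Air 434/566 = 76.7%, Coastal Air 336/397 = 84.6% → Coastal Air
Short-haul: Northern Air 247/290 = 85.2%, Coastal Air 173/185 = 93.5% → Coastal Air
Long-haul: Northern Air 1483/4796 = 30.9%, Coastal Air 1256/3512 = 35.8% → Coastal Air
Overall: Northern Air 2164/5652 = 38.3%, Coastal Air 1765/4094 = 43.1% → Coastal Air
Coastal Air wins overall and in every route group — no reversal.

No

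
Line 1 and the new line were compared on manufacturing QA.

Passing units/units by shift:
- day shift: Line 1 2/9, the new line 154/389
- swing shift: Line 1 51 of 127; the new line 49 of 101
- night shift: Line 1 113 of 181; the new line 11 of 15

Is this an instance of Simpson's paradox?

Day shift: Line 1 2/9 = 22.2%, the new line 154/389 = 39.6% → the new line
Swing shift: Line 1 51/127 = 40.2%, the new line 49/101 = 48.5% → the new line
Night shift: Line 1 113/181 = 62.4%, the new line 11/15 = 73.3% → the new line
Overall: Line 1 166/317 = 52.4%, the new line 214/505 = 42.4% → Line 1
The new line wins each shift group but Line 1 wins overall — the comparison reverses. The new line's units skew toward day shift, which has a lower base rate.

Yes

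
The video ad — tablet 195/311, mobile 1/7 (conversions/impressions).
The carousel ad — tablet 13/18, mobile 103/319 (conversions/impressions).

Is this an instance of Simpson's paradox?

Tablet: the video ad 195/311 = 62.7%, the carousel ad 13/18 = 72.2% → the carousel ad
Mobile: the video ad 1/7 = 14.3%, the carousel ad 103/319 = 32.3% → the carousel ad
Overall: the video ad 196/318 = 61.6%, the carousel ad 116/337 = 34.4% → the video ad
The carousel ad wins each device group but the video ad wins overall — the comparison reverses. The carousel ad's impressions skew toward mobile, which has a lower base rate.

Yes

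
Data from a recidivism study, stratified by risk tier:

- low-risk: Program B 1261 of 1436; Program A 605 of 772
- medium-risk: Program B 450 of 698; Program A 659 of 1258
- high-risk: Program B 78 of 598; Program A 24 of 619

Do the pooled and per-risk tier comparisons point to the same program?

Yes

Low-risk: Program B 1261/1436 = 87.8%, Program A 605/772 = 78.4% → Program B
Medium-risk: Program B 450/698 = 64.5%, Program A 659/1258 = 52.4% → Program B
High-risk: Program B 78/598 = 13.0%, Program A 24/619 = 3.9% → Program B
Overall: Program B 1789/2732 = 65.5%, Program A 1288/2649 = 48.6% → Program B
Program B wins overall and in every risk group — no reversal.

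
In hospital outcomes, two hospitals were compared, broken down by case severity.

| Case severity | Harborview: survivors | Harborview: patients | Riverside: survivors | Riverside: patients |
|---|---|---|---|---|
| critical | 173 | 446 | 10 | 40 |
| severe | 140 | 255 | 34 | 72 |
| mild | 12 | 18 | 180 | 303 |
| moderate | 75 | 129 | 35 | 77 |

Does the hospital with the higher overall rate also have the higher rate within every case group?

Critical: Harborview 173/446 = 38.8%, Riverside 10/40 = 25.0% → Harborview
Severe: Harborview 140/255 = 54.9%, Riverside 34/72 = 47.2% → Harborview
Mild: Harborview 12/18 = 66.7%, Riverside 180/303 = 59.4% → Harborview
Moderate: Harborview 75/129 = 58.1%, Riverside 35/77 = 45.5% → Harborview
Overall: Harborview 400/848 = 47.2%, Riverside 259/492 = 52.6% → Riverside
Harborview wins each case group but Riverside wins overall — the comparison reverses. Harborview's patients skew toward critical, which has a lower base rate.

No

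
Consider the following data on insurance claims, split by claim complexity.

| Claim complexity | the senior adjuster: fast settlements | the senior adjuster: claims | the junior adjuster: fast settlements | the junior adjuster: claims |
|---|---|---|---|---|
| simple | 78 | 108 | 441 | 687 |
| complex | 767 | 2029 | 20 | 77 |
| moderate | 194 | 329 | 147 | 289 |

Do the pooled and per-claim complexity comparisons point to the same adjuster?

No

Simple: the senior adjuster 78/108 = 72.2%, the junior adjuster 441/687 = 64.2% → the senior adjuster
Complex: the senior adjuster 767/2029 = 37.8%, the junior adjuster 20/77 = 26.0% → the senior adjuster
Moderate: the senior adjuster 194/329 = 59.0%, the junior adjuster 147/289 = 50.9% → the senior adjuster
Overall: the senior adjuster 1039/2466 = 42.1%, the junior adjuster 608/1053 = 57.7% → the junior adjuster
The senior adjuster wins each claim group but the junior adjuster wins overall — the comparison reverses. The senior adjuster's claims skew toward complex, which has a lower base rate.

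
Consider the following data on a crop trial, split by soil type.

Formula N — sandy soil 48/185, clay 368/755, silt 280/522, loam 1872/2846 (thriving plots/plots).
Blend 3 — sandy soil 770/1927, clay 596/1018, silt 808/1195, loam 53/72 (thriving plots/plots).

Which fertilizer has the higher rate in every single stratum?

Sandy soil: Formula N 48/185 = 25.9%, Blend 3 770/1927 = 40.0% → Blend 3
Clay: Formula N 368/755 = 48.7%, Blend 3 596/1018 = 58.5% → Blend 3
Silt: Formula N 280/522 = 53.6%, Blend 3 808/1195 = 67.6% → Blend 3
Loam: Formula N 1872/2846 = 65.8%, Blend 3 53/72 = 73.6% → Blend 3
Blend 3 has the higher rate in all 4 groups.

Blend 3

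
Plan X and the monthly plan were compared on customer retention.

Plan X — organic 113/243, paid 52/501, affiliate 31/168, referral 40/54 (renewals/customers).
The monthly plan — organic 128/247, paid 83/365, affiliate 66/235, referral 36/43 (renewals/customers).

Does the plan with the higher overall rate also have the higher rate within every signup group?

Organic: Plan X 113/243 = 46.5%, the monthly plan 128/247 = 51.8% → the monthly plan
Paid: Plan X 52/501 = 10.4%, the monthly plan 83/365 = 22.7% → the monthly plan
Affiliate: Plan X 31/168 = 18.5%, the monthly plan 66/235 = 28.1% → the monthly plan
Referral: Plan X 40/54 = 74.1%, the monthly plan 36/43 = 83.7% → the monthly plan
Overall: Plan X 236/966 = 24.4%, the monthly plan 313/890 = 35.2% → the monthly plan
The monthly plan wins overall and in every signup group — no reversal.

Yes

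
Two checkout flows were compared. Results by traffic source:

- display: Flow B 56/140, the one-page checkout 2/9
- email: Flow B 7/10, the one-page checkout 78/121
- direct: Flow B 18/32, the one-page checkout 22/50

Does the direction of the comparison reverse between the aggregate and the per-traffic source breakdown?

Display: Flow B 56/140 = 40.0%, the one-page checkout 2/9 = 22.2% → Flow B
Email: Flow B 7/10 = 70.0%, the one-page checkout 78/121 = 64.5% → Flow B
Direct: Flow B 18/32 = 56.2%, the one-page checkout 22/50 = 44.0% → Flow B
Overall: Flow B 81/182 = 44.5%, the one-page checkout 102/180 = 56.7% → the one-page checkout
Flow B wins each traffic group but the one-page checkout wins overall — the comparison reverses. Flow B's sessions skew toward display, which has a lower base rate.

Yes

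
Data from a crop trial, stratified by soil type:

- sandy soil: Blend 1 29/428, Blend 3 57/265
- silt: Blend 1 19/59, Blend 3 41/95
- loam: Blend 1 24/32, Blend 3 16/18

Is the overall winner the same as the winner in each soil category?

Yes

Sandy soil: Blend 1 29/428 = 6.8%, Blend 3 57/265 = 21.5% → Blend 3
Silt: Blend 1 19/59 = 32.2%, Blend 3 41/95 = 43.2% → Blend 3
Loam: Blend 1 24/32 = 75.0%, Blend 3 16/18 = 88.9% → Blend 3
Overall: Blend 1 72/519 = 13.9%, Blend 3 114/378 = 30.2% → Blend 3
Blend 3 wins overall and in every soil group — no reversal.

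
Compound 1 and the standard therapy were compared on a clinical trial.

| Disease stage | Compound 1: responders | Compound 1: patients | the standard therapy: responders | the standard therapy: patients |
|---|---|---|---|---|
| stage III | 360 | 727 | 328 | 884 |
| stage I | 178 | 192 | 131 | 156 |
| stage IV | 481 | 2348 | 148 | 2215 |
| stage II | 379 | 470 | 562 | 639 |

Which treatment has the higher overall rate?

Compound 1

Stage III: Compound 1 360/727 = 49.5%, the standard therapy 328/884 = 37.1% → Compound 1
Stage I: Compound 1 178/192 = 92.7%, the standard therapy 131/156 = 84.0% → Compound 1
Stage IV: Compound 1 481/2348 = 20.5%, the standard therapy 148/2215 = 6.7% → Compound 1
Stage II: Compound 1 379/470 = 80.6%, the standard therapy 562/639 = 87.9% → the standard therapy
Overall: Compound 1 1398/3737 = 37.4%, the standard therapy 1169/3894 = 30.0% → Compound 1
(Neither sweeps every disease group, but Compound 1 has the higher pooled rate.)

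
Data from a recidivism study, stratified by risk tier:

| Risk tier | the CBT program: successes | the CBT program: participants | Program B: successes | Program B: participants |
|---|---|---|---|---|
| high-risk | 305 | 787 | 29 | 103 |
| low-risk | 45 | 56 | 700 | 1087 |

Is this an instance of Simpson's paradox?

High-risk: the CBT program 305/787 = 38.8%, Program B 29/103 = 28.2% → the CBT program
Low-risk: the CBT program 45/56 = 80.4%, Program B 700/1087 = 64.4% → the CBT program
Overall: the CBT program 350/843 = 41.5%, Program B 729/1190 = 61.3% → Program B
The CBT program wins each risk group but Program B wins overall — the comparison reverses. The CBT program's participants skew toward high-risk, which has a lower base rate.

Yes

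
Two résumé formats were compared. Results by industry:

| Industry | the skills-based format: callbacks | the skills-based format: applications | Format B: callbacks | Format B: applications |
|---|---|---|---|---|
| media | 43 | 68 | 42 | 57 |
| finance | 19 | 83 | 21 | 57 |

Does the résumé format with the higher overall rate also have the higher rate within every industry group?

Media: the skills-based format 43/68 = 63.2%, Format B 42/57 = 73.7% → Format B
Finance: the skills-based format 19/83 = 22.9%, Format B 21/57 = 36.8% → Format B
Overall: the skills-based format 62/151 = 41.1%, Format B 63/114 = 55.3% → Format B
Format B wins overall and in every industry group — no reversal.

Yes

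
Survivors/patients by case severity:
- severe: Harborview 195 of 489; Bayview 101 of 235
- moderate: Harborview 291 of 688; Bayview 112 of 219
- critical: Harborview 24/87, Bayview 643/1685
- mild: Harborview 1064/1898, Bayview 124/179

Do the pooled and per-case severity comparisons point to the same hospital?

Severe: Harborview 195/489 = 39.9%, Bayview 101/235 = 43.0% → Bayview
Moderate: Harborview 291/688 = 42.3%, Bayview 112/219 = 51.1% → Bayview
Critical: Harborview 24/87 = 27.6%, Bayview 643/1685 = 38.2% → Bayview
Mild: Harborview 1064/1898 = 56.1%, Bayview 124/179 = 69.3% → Bayview
Overall: Harborview 1574/3162 = 49.8%, Bayview 980/2318 = 42.3% → Harborview
Bayview wins each case group but Harborview wins overall — the comparison reverses. Bayview's patients skew toward critical, which has a lower base rate.

No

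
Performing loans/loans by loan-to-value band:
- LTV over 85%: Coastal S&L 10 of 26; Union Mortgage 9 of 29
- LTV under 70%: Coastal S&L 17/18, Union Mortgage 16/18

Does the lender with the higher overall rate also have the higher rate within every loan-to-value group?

LTV over 85%: Coastal S&L 10/26 = 38.5%, Union Mortgage 9/29 = 31.0% → Coastal S&L
LTV under 70%: Coastal S&L 17/18 = 94.4%, Union Mortgage 16/18 = 88.9% → Coastal S&L
Overall: Coastal S&L 27/44 = 61.4%, Union Mortgage 25/47 = 53.2% → Coastal S&L
Coastal S&L wins overall and in every loan-to-value group — no reversal.

Yes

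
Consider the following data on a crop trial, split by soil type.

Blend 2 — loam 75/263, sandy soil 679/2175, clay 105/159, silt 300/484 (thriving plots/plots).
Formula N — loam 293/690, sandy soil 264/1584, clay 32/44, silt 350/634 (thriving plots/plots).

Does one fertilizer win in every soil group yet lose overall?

No

Loam: Blend 2 75/263 = 28.5%, Formula N 293/690 = 42.5% → Formula N
Sandy soil: Blend 2 679/2175 = 31.2%, Formula N 264/1584 = 16.7% → Blend 2
Clay: Blend 2 105/159 = 66.0%, Formula N 32/44 = 72.7% → Formula N
Silt: Blend 2 300/484 = 62.0%, Formula N 350/634 = 55.2% → Blend 2
Overall: Blend 2 1159/3081 = 37.6%, Formula N 939/2952 = 31.8% → Blend 2
Neither sweeps: Blend 2 wins 2 of 4 groups, Formula N wins 2. Blend 2 wins overall but not every group — no Simpson reversal.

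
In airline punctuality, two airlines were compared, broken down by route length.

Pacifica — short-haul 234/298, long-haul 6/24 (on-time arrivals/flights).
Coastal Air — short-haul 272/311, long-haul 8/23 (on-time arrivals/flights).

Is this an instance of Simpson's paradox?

Short-haul: Pacifica 234/298 = 78.5%, Coastal Air 272/311 = 87.5% → Coastal Air
Long-haul: Pacifica 6/24 = 25.0%, Coastal Air 8/23 = 34.8% → Coastal Air
Overall: Pacifica 240/322 = 74.5%, Coastal Air 280/334 = 83.8% → Coastal Air
Coastal Air wins overall and in every route group — no reversal.

No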